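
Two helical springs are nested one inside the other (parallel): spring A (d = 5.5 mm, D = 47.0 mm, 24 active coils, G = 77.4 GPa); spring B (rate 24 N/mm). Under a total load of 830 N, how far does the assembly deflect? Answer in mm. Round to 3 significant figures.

30.1 mm

k_A = Gd⁴/(8D³N_a) = (77.4×10³)(5.5⁴)/(8·47.0³·24) = 3.553 N/mm
Parallel: k_eq = 3.553 + 24 = 27.553 N/mm
δ = F/k_eq = 830/27.553 = 30.124 mm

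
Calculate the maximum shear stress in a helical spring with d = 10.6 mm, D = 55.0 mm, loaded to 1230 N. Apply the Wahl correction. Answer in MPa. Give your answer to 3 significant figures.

Spring index C = D/d = 55.0/10.6 = 5.1887
K_W = (4C−1)/(4C−4) + 0.615/C = 19.755/16.755 + 0.1185 = 1.2976
τ₀ = 8FD/(πd³) = 8·1230·55.0/(π·10.6³) = 541200/3741.7 = 144.64 MPa
τ_max = K·τ₀ = 1.2976 × 144.64 = 187.68 MPa

188 MPa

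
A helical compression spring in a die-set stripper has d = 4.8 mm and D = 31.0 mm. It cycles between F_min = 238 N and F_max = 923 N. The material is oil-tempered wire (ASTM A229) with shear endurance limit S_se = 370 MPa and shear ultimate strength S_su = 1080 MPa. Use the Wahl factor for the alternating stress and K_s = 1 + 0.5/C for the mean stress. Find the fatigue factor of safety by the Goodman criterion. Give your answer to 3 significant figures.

C = D/d = 31.0/4.8 = 6.4583; K_W = (4C−1)/(4C−4)+0.615/C = 1.2326; K_s = 1+0.5/C = 1.0774
F_a = (F_max−F_min)/2 = 342.5 N; F_m = (F_max+F_min)/2 = 580.5 N
τ_a = K_W·8F_aD/(πd³) = 1.2326 × 244.48 = 301.35 MPa
τ_m = K_s·8F_mD/(πd³) = 1.0774 × 414.36 = 446.44 MPa
Goodman: 1/n_f = τ_a/S_se + τ_m/S_su = 301.35/370 + 446.44/1080 = 0.81446 + 0.41337 = 1.2278
n_f = 1/1.2278 = 0.8144

0.814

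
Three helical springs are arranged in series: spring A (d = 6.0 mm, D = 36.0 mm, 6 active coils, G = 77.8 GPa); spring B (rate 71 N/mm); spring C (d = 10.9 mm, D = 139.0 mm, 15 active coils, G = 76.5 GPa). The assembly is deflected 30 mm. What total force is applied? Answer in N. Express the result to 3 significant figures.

89.6 N

k_A = Gd⁴/(8D³N_a) = (77.8×10³)(6.0⁴)/(8·36.0³·6) = 45.023 N/mm
k_C = Gd⁴/(8D³N_a) = (76.5×10³)(10.9⁴)/(8·139.0³·15) = 3.3507 N/mm
Series: 1/k_eq = 1/45.023 + 1/71 + 1/3.3507 = 0.33474; k_eq = 2.9874 N/mm
F = k_eq·δ = 2.9874·30 = 89.623 N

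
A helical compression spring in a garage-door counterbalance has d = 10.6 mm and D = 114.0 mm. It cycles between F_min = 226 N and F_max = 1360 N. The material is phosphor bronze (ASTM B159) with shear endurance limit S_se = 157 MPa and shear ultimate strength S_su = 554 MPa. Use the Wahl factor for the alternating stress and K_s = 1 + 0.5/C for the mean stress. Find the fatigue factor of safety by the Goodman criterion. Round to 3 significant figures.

C = D/d = 114.0/10.6 = 10.7547; K_W = (4C−1)/(4C−4)+0.615/C = 1.1341; K_s = 1+0.5/C = 1.0465
F_a = (F_max−F_min)/2 = 567 N; F_m = (F_max+F_min)/2 = 793 N
τ_a = K_W·8F_aD/(πd³) = 1.1341 × 138.2 = 156.73 MPa
τ_m = K_s·8F_mD/(πd³) = 1.0465 × 193.29 = 202.27 MPa
Goodman: 1/n_f = τ_a/S_se + τ_m/S_su = 156.73/157 + 202.27/554 = 0.99828 + 0.36511 = 1.3634
n_f = 1/1.3634 = 0.7335

0.733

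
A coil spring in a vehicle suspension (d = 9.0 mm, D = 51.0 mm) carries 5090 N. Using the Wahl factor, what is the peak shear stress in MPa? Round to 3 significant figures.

Spring index C = D/d = 51.0/9.0 = 5.6667
K_W = (4C−1)/(4C−4) + 0.615/C = 21.667/18.667 + 0.1085 = 1.2692
τ₀ = 8FD/(πd³) = 8·5090·51.0/(π·9.0³) = 2.07672e+06/2290.2 = 906.78 MPa
τ_max = K·τ₀ = 1.2692 × 906.78 = 1150.9 MPa

1150 MPa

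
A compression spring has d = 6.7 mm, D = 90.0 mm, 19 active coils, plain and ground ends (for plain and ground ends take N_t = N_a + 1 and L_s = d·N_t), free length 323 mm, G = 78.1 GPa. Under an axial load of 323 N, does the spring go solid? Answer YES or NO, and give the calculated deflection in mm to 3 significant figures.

k = Gd⁴/(8D³N_a) = (78.1×10³)(6.7⁴)/(8·90.0³·19) = 1.4203 N/mm
N_t = 20; L_s = 6.7·20 = 134 mm; δ_solid = L₀ − L_s = 323 − 134 = 189 mm
δ = F/k = 323/1.4203 = 227.42 mm
δ ≥ δ_solid → spring goes solid

YES, δ = 227 mm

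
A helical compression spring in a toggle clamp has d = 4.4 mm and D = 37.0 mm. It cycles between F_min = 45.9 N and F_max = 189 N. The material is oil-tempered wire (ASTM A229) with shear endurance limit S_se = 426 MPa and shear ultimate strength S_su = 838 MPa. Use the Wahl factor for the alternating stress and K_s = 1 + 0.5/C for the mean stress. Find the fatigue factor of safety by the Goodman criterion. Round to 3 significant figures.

C = D/d = 37.0/4.4 = 8.4091; K_W = (4C−1)/(4C−4)+0.615/C = 1.1744; K_s = 1+0.5/C = 1.0595
F_a = (F_max−F_min)/2 = 71.55 N; F_m = (F_max+F_min)/2 = 117.45 N
τ_a = K_W·8F_aD/(πd³) = 1.1744 × 79.14 = 92.938 MPa
τ_m = K_s·8F_mD/(πd³) = 1.0595 × 129.91 = 137.63 MPa
Goodman: 1/n_f = τ_a/S_se + τ_m/S_su = 92.938/426 + 137.63/838 = 0.21817 + 0.16424 = 0.3824
n_f = 1/0.3824 = 2.615

2.62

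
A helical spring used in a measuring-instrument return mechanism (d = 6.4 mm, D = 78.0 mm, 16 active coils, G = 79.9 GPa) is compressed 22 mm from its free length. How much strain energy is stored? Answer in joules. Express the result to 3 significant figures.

k = Gd⁴/(8D³N_a) = (79.9×10³)(6.4⁴)/(8·78.0³·16) = 2.2069 N/mm
U = ½kδ² = 0.5 × 2.2069 × 22² = 534.06 N·mm = 0.53406 J

0.534 J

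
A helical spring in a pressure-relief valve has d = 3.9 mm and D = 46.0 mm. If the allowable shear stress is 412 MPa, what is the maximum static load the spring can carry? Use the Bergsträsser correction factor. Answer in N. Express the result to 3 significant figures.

C = D/d = 46.0/3.9 = 11.7949
K_B = (4C+2)/(4C−3) = 49.179/44.179 = 1.1132
τ_max = K·8FD/(πd³) → F_max = τ_allow·πd³/(8DK)
F_max = 412·π·3.9³/(8·46.0·1.1132) = 76779/409.65 = 187.43 N

187 N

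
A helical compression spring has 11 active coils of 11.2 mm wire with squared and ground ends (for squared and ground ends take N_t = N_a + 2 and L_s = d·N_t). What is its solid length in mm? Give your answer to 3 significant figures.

146 mm

squared and ground ends: N_t = N_a + 2 = 11 + 2 = 13
L_s = d·N_t = 11.2 × 13 = 145.6 mm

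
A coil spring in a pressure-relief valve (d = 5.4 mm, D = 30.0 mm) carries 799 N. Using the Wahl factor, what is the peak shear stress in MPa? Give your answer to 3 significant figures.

Spring index C = D/d = 30.0/5.4 = 5.5556
K_W = (4C−1)/(4C−4) + 0.615/C = 21.222/18.222 + 0.1107 = 1.2753
τ₀ = 8FD/(πd³) = 8·799·30.0/(π·5.4³) = 191760/494.69 = 387.64 MPa
τ_max = K·τ₀ = 1.2753 × 387.64 = 494.37 MPa

494 MPa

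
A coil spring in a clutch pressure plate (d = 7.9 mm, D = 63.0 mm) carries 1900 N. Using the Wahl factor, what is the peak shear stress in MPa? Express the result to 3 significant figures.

Spring index C = D/d = 63.0/7.9 = 7.9747
K_W = (4C−1)/(4C−4) + 0.615/C = 30.899/27.899 + 0.0771 = 1.1847
τ₀ = 8FD/(πd³) = 8·1900·63.0/(π·7.9³) = 957600/1548.9 = 618.23 MPa
τ_max = K·τ₀ = 1.1847 × 618.23 = 732.39 MPa

732 MPa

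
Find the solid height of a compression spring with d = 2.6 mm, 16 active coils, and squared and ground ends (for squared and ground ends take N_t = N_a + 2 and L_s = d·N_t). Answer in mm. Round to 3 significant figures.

46.8 mm

squared and ground ends: N_t = N_a + 2 = 16 + 2 = 18
L_s = d·N_t = 2.6 × 18 = 46.8 mm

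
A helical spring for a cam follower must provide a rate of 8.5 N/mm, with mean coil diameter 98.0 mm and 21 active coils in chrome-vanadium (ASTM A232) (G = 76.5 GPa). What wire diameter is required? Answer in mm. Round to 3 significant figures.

11.5 mm

d = (8D³N_a·k / G)^(1/4) = (8·98.0³·21·8.5 / (76.5×10³))^0.25
  = (17569)^0.25 = 11.5129 mm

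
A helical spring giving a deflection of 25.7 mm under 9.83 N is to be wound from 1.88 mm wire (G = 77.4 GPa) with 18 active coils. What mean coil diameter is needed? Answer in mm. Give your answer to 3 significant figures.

26.0 mm

Required rate k = F/δ = 9.83/25.7 = 0.38249 N/mm
D = (Gd⁴/(8N_a·k))^(1/3) = (77.4×10³·1.88⁴/(8·18·0.38249))^(1/3)
  = (17554.5)^(1/3) = 25.9894 mm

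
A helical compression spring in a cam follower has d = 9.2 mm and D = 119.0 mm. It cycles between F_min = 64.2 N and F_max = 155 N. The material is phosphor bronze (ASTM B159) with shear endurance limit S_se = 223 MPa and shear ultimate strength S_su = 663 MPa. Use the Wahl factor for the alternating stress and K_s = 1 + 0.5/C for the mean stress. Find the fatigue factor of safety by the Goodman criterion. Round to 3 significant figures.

C = D/d = 119.0/9.2 = 12.9348; K_W = (4C−1)/(4C−4)+0.615/C = 1.1104; K_s = 1+0.5/C = 1.0387
F_a = (F_max−F_min)/2 = 45.4 N; F_m = (F_max+F_min)/2 = 109.6 N
τ_a = K_W·8F_aD/(πd³) = 1.1104 × 17.668 = 19.618 MPa
τ_m = K_s·8F_mD/(πd³) = 1.0387 × 42.651 = 44.3 MPa
Goodman: 1/n_f = τ_a/S_se + τ_m/S_su = 19.618/223 + 44.3/663 = 0.08797 + 0.06682 = 0.15479
n_f = 1/0.15479 = 6.46

6.46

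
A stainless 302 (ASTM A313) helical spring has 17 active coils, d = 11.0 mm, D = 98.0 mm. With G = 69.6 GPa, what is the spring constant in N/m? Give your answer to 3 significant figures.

k = Gd⁴/(8D³N_a) = (69.6×10³ × 11.0⁴) / (8 × 98.0³ × 17)
  = 1.01901e+09 / 1.28002e+08 = 7.9609 N/mm = 7960.9 N/m

7960 N/m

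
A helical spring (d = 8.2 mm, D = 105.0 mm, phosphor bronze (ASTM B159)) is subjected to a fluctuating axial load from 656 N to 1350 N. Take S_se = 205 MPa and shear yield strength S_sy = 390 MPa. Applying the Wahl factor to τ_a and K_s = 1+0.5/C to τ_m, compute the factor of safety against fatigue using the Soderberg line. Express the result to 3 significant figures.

0.453

C = D/d = 105.0/8.2 = 12.8049; K_W = (4C−1)/(4C−4)+0.615/C = 1.1116; K_s = 1+0.5/C = 1.0390
F_a = (F_max−F_min)/2 = 347 N; F_m = (F_max+F_min)/2 = 1003 N
τ_a = K_W·8F_aD/(πd³) = 1.1116 × 168.27 = 187.05 MPa
τ_m = K_s·8F_mD/(πd³) = 1.0390 × 486.39 = 505.39 MPa
Soderberg: 1/n_f = τ_a/S_se + τ_m/S_sy = 187.05/205 + 505.39/390 = 0.91242 + 1.29586 = 2.2083
n_f = 1/2.2083 = 0.4528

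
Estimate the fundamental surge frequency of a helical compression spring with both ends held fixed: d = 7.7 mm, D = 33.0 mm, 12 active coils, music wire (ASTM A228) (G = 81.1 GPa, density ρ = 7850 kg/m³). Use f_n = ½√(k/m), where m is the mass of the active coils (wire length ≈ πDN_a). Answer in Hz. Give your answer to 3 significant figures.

213 Hz

k = Gd⁴/(8D³N_a) = (81.1×10³)(7.7⁴)/(8·33.0³·12) = 82.636 N/mm = 82636 N/m
Wire length L = πDN_a = π·33.0·12 = 1244.1 mm
m = ρ·(πd²/4)·L = 7850 × 46.566×10⁻⁶ m² × 1.2441 m = 0.45476 kg
f_n = ½√(k/m) = 0.5·√(82636/0.45476) = 0.5·√(1.8171e+05) = 213.14 Hz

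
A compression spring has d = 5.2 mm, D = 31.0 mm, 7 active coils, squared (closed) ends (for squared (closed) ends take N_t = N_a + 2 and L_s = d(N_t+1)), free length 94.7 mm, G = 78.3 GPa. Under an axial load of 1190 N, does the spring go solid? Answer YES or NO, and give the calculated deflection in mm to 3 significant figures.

NO, δ = 34.7 mm

k = Gd⁴/(8D³N_a) = (78.3×10³)(5.2⁴)/(8·31.0³·7) = 34.316 N/mm
N_t = 9; L_s = 5.2·10 = 52 mm; δ_solid = L₀ − L_s = 94.7 − 52 = 42.7 mm
δ = F/k = 1190/34.316 = 34.677 mm
δ < δ_solid → spring does not go solid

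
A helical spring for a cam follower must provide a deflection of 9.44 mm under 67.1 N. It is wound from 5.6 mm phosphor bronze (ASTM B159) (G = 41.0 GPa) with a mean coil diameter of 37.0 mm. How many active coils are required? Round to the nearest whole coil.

14

Required rate k = F/δ = 67.1/9.44 = 7.1081 N/mm
N_a = Gd⁴/(8D³k) = (41.0×10³ × 5.6⁴)/(8 × 37.0³ × 7.1081)
    = 4.03214e+07 / 2.88035e+06 = 14 → 14 coils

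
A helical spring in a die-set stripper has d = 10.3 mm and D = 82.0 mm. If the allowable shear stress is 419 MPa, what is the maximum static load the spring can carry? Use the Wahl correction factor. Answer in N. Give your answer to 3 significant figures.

C = D/d = 82.0/10.3 = 7.9612
K_W = (4C−1)/(4C−4) + 0.615/C = 30.845/27.845 + 0.0773 = 1.1850
τ_max = K·8FD/(πd³) → F_max = τ_allow·πd³/(8DK)
F_max = 419·π·10.3³/(8·82.0·1.1850) = 1.4384e+06/777.35 = 1850.4 N

1850 N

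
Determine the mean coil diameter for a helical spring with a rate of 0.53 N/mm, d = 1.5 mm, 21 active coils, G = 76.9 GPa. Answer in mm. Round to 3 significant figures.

16.4 mm

D = (Gd⁴/(8N_a·k))^(1/3) = (76.9×10³·1.5⁴/(8·21·0.53))^(1/3)
  = (4372.26)^(1/3) = 16.3519 mm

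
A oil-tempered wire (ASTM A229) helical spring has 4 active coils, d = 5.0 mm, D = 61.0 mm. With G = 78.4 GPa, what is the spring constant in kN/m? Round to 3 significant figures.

k = Gd⁴/(8D³N_a) = (78.4×10³ × 5.0⁴) / (8 × 61.0³ × 4)
  = 4.9e+07 / 7.26339e+06 = 6.7462 N/mm

6.75 kN/m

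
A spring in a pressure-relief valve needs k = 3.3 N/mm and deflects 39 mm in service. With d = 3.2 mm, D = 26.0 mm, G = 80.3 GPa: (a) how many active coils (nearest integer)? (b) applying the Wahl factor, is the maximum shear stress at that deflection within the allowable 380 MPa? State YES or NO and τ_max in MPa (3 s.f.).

(a) 18 coils; (b) YES, τ_max = 310 MPa

N_a = Gd⁴/(8D³k) = (80.3×10³)(3.2⁴)/(8·26.0³·3.3) = 18.15 → N_a = 18
Actual rate k = Gd⁴/(8D³·18) = 3.3268 N/mm
Working load F = kδ = 3.3268·39 = 129.75 N
C = 26.0/3.2 = 8.1250; K_W = (4C−1)/(4C−4)+0.615/C = 1.1810
τ_max = K_W·8FD/(πd³) = 1.1810·262.16 = 309.6 MPa
τ_max ≤ 380 MPa → acceptable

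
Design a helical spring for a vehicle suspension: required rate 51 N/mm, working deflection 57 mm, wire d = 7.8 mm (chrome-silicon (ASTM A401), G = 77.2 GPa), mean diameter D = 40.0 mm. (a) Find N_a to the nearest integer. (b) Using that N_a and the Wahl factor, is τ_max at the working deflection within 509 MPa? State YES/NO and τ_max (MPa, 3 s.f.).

N_a = Gd⁴/(8D³k) = (77.2×10³)(7.8⁴)/(8·40.0³·51) = 10.94 → N_a = 11
Actual rate k = Gd⁴/(8D³·11) = 50.738 N/mm
Working load F = kδ = 50.738·57 = 2892.1 N
C = 40.0/7.8 = 5.1282; K_W = (4C−1)/(4C−4)+0.615/C = 1.3016
τ_max = K_W·8FD/(πd³) = 1.3016·620.76 = 807.98 MPa
τ_max > 509 MPa → exceeds allowable

(a) 11 coils; (b) NO, τ_max = 808 MPa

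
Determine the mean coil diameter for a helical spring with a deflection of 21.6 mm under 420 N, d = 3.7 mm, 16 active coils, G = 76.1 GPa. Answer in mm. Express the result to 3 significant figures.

Required rate k = F/δ = 420/21.6 = 19.444 N/mm
D = (Gd⁴/(8N_a·k))^(1/3) = (76.1×10³·3.7⁴/(8·16·19.444))^(1/3)
  = (5730.41)^(1/3) = 17.8949 mm

17.9 mm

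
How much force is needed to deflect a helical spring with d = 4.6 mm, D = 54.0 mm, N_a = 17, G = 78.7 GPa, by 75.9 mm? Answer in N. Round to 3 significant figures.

125 N

k = Gd⁴/(8D³N_a) = (78.7×10³)(4.6⁴)/(8·54.0³·17) = 1.6455 N/mm
F = k·δ = 1.6455 × 75.9 = 124.89 N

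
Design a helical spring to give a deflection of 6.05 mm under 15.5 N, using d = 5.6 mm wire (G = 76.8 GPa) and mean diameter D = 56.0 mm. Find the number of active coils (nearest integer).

Required rate k = F/δ = 15.5/6.05 = 2.562 N/mm
N_a = Gd⁴/(8D³k) = (76.8×10³ × 5.6⁴)/(8 × 56.0³ × 2.562)
    = 7.55289e+07 / 3.5994e+06 = 20.98 → 21 coils

21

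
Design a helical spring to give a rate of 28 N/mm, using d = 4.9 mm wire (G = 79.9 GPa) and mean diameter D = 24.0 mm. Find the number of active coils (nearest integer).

N_a = Gd⁴/(8D³k) = (79.9×10³ × 4.9⁴)/(8 × 24.0³ × 28)
    = 4.60608e+07 / 3.09658e+06 = 14.87 → 15 coils

15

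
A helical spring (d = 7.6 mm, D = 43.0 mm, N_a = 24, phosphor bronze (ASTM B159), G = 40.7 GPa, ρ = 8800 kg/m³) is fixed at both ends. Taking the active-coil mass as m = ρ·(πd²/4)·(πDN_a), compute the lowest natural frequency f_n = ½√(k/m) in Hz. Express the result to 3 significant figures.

k = Gd⁴/(8D³N_a) = (40.7×10³)(7.6⁴)/(8·43.0³·24) = 8.8949 N/mm = 8894.9 N/m
Wire length L = πDN_a = π·43.0·24 = 3242.1 mm
m = ρ·(πd²/4)·L = 8800 × 45.365×10⁻⁶ m² × 3.2421 m = 1.2943 kg
f_n = ½√(k/m) = 0.5·√(8894.9/1.2943) = 0.5·√(6872.5) = 41.45 Hz

41.5 Hz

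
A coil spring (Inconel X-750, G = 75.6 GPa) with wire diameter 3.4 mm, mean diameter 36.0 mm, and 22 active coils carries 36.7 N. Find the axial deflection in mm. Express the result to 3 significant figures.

k = Gd⁴/(8D³N_a) = (75.6×10³)(3.4⁴)/(8·36.0³·22) = 1.2303 N/mm
δ = F/k = 36.7 / 1.2303 = 29.83 mm

29.8 mm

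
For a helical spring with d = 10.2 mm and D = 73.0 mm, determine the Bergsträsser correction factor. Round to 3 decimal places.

C = D/d = 73.0/10.2 = 7.1569
K_B = (4C+2)/(4C−3) = 30.627/25.627 = 1.1951

1.195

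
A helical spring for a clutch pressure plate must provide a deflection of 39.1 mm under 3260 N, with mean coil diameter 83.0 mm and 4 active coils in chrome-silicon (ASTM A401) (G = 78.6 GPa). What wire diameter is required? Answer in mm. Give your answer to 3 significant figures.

11.8 mm

Required rate k = F/δ = 3260/39.1 = 83.376 N/mm
d = (8D³N_a·k / G)^(1/4) = (8·83.0³·4·83.376 / (78.6×10³))^0.25
  = (19409)^0.25 = 11.8032 mm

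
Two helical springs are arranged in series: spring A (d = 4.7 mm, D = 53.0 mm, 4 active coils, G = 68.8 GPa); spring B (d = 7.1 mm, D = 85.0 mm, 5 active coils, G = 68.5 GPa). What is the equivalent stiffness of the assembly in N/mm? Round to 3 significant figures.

3.53 N/mm

k_A = Gd⁴/(8D³N_a) = (68.8×10³)(4.7⁴)/(8·53.0³·4) = 7.047 N/mm
k_B = Gd⁴/(8D³N_a) = (68.5×10³)(7.1⁴)/(8·85.0³·5) = 7.0861 N/mm
Series: 1/k_eq = 1/7.047 + 1/7.0861 = 0.28303; k_eq = 3.5332 N/mm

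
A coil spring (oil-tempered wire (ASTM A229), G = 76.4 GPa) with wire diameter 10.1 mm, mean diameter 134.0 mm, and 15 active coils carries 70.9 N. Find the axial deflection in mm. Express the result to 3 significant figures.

25.7 mm

k = Gd⁴/(8D³N_a) = (76.4×10³)(10.1⁴)/(8·134.0³·15) = 2.7535 N/mm
δ = F/k = 70.9 / 2.7535 = 25.749 mm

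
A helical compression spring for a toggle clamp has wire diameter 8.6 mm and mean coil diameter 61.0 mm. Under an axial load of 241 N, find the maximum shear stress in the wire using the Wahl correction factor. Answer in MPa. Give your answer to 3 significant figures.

Spring index C = D/d = 61.0/8.6 = 7.0930
K_W = (4C−1)/(4C−4) + 0.615/C = 27.372/24.372 + 0.0867 = 1.2098
τ₀ = 8FD/(πd³) = 8·241·61.0/(π·8.6³) = 117608/1998.2 = 58.856 MPa
τ_max = K·τ₀ = 1.2098 × 58.856 = 71.204 MPa

71.2 MPa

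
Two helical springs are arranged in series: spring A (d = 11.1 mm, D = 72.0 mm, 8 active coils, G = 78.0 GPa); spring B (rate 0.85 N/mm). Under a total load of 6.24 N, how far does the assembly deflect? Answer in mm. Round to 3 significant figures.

k_A = Gd⁴/(8D³N_a) = (78.0×10³)(11.1⁴)/(8·72.0³·8) = 49.569 N/mm
Series: 1/k_eq = 1/49.569 + 1/0.85 = 1.1966; k_eq = 0.83567 N/mm
δ = F/k_eq = 6.24/0.83567 = 7.4671 mm

7.47 mm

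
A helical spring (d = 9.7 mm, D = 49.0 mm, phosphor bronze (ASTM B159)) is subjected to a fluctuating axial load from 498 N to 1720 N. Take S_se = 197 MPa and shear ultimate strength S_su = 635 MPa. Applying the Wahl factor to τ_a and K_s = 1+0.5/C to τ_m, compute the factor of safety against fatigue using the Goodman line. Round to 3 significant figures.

C = D/d = 49.0/9.7 = 5.0515; K_W = (4C−1)/(4C−4)+0.615/C = 1.3069; K_s = 1+0.5/C = 1.0990
F_a = (F_max−F_min)/2 = 611 N; F_m = (F_max+F_min)/2 = 1109 N
τ_a = K_W·8F_aD/(πd³) = 1.3069 × 83.534 = 109.17 MPa
τ_m = K_s·8F_mD/(πd³) = 1.0990 × 151.62 = 166.63 MPa
Goodman: 1/n_f = τ_a/S_se + τ_m/S_su = 109.17/197 + 166.63/635 = 0.55415 + 0.26240 = 0.81655
n_f = 1/0.81655 = 1.225

1.22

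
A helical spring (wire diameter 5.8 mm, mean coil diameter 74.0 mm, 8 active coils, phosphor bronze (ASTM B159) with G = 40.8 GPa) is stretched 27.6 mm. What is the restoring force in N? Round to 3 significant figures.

k = Gd⁴/(8D³N_a) = (40.8×10³)(5.8⁴)/(8·74.0³·8) = 1.7803 N/mm
F = k·δ = 1.7803 × 27.6 = 49.137 N

49.1 N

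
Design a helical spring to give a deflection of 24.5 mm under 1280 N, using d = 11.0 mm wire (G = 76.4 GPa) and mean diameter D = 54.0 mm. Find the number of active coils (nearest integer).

17

Required rate k = F/δ = 1280/24.5 = 52.245 N/mm
N_a = Gd⁴/(8D³k) = (76.4×10³ × 11.0⁴)/(8 × 54.0³ × 52.245)
    = 1.11857e+09 / 6.58135e+07 = 17 → 17 coils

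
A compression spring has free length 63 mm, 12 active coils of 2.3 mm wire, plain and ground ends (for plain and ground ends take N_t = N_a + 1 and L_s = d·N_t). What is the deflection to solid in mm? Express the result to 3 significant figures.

33.1 mm

N_t = 13; L_s = 2.3·13 = 29.9 mm
δ_solid = L₀ − L_s = 63 − 29.9 = 33.1 mm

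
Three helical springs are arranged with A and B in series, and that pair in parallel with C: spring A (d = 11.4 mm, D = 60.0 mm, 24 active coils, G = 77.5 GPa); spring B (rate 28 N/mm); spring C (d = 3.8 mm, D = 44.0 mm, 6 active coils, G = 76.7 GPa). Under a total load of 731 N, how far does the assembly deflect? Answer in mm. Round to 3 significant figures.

k_A = Gd⁴/(8D³N_a) = (77.5×10³)(11.4⁴)/(8·60.0³·24) = 31.562 N/mm
k_C = Gd⁴/(8D³N_a) = (76.7×10³)(3.8⁴)/(8·44.0³·6) = 3.9114 N/mm
Springs A,B series: k_AB = 1/(1/31.562+1/28) = 14.837 N/mm; parallel with C: k_eq = 14.837+3.9114 = 18.749 N/mm
δ = F/k_eq = 731/18.749 = 38.989 mm

39.0 mm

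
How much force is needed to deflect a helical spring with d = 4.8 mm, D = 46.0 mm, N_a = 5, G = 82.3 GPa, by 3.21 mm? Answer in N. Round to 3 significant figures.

k = Gd⁴/(8D³N_a) = (82.3×10³)(4.8⁴)/(8·46.0³·5) = 11.221 N/mm
F = k·δ = 11.221 × 3.21 = 36.019 N

36.0 N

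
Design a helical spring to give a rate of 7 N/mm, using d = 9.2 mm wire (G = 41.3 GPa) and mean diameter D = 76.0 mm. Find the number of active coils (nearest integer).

12

N_a = Gd⁴/(8D³k) = (41.3×10³ × 9.2⁴)/(8 × 76.0³ × 7)
    = 2.9587e+08 / 2.45827e+07 = 12.04 → 12 coils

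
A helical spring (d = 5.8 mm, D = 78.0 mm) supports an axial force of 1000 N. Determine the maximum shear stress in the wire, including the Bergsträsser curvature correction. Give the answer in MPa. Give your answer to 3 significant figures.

Spring index C = D/d = 78.0/5.8 = 13.4483
K_B = (4C+2)/(4C−3) = 55.793/50.793 = 1.0984
τ₀ = 8FD/(πd³) = 8·1000·78.0/(π·5.8³) = 624000/612.96 = 1018 MPa
τ_max = K·τ₀ = 1.0984 × 1018 = 1118.2 MPa

1120 MPa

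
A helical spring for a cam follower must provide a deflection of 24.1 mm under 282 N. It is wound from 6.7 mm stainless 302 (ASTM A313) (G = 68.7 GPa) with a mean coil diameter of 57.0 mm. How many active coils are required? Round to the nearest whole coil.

8

Required rate k = F/δ = 282/24.1 = 11.701 N/mm
N_a = Gd⁴/(8D³k) = (68.7×10³ × 6.7⁴)/(8 × 57.0³ × 11.701)
    = 1.38438e+08 / 1.73359e+07 = 7.986 → 8 coils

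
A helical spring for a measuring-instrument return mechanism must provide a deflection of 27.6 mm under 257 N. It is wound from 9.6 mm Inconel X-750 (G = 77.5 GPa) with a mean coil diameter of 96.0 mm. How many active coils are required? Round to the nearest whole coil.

Required rate k = F/δ = 257/27.6 = 9.3116 N/mm
N_a = Gd⁴/(8D³k) = (77.5×10³ × 9.6⁴)/(8 × 96.0³ × 9.3116)
    = 6.58244e+08 / 6.59064e+07 = 9.988 → 10 coils

10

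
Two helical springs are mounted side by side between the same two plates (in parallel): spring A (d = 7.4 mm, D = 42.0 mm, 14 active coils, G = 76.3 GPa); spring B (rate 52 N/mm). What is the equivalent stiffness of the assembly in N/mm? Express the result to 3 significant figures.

k_A = Gd⁴/(8D³N_a) = (76.3×10³)(7.4⁴)/(8·42.0³·14) = 27.573 N/mm
Parallel: k_eq = 27.573 + 52 = 79.573 N/mm

79.6 N/mm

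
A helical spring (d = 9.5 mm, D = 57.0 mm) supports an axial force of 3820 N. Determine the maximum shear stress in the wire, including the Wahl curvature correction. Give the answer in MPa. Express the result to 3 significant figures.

810 MPa

Spring index C = D/d = 57.0/9.5 = 6.0000
K_W = (4C−1)/(4C−4) + 0.615/C = 23.000/20.000 + 0.1025 = 1.2525
τ₀ = 8FD/(πd³) = 8·3820·57.0/(π·9.5³) = 1.74192e+06/2693.5 = 646.71 MPa
τ_max = K·τ₀ = 1.2525 × 646.71 = 810 MPa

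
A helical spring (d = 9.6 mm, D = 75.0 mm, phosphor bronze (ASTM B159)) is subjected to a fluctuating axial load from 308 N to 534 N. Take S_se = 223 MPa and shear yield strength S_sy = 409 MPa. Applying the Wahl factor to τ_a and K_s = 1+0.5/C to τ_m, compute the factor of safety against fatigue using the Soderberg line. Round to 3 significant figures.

C = D/d = 75.0/9.6 = 7.8125; K_W = (4C−1)/(4C−4)+0.615/C = 1.1888; K_s = 1+0.5/C = 1.0640
F_a = (F_max−F_min)/2 = 113 N; F_m = (F_max+F_min)/2 = 421 N
τ_a = K_W·8F_aD/(πd³) = 1.1888 × 24.393 = 28.999 MPa
τ_m = K_s·8F_mD/(πd³) = 1.0640 × 90.88 = 96.697 MPa
Soderberg: 1/n_f = τ_a/S_se + τ_m/S_sy = 28.999/223 + 96.697/409 = 0.13004 + 0.23642 = 0.36646
n_f = 1/0.36646 = 2.729

2.73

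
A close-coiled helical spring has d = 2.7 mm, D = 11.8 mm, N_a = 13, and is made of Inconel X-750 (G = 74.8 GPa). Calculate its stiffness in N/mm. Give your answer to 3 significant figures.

23.3 N/mm

k = Gd⁴/(8D³N_a) = (74.8×10³ × 2.7⁴) / (8 × 11.8³ × 13)
  = 3.97518e+06 / 170875 = 23.264 N/mm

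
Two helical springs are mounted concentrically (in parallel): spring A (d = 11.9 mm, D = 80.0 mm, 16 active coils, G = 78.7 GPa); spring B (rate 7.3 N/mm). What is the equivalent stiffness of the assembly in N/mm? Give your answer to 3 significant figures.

31.4 N/mm

k_A = Gd⁴/(8D³N_a) = (78.7×10³)(11.9⁴)/(8·80.0³·16) = 24.081 N/mm
Parallel: k_eq = 24.081 + 7.3 = 31.381 N/mm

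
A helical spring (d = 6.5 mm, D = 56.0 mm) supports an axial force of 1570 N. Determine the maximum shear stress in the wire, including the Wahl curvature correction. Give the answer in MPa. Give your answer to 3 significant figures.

Spring index C = D/d = 56.0/6.5 = 8.6154
K_W = (4C−1)/(4C−4) + 0.615/C = 33.462/30.462 + 0.0714 = 1.1699
τ₀ = 8FD/(πd³) = 8·1570·56.0/(π·6.5³) = 703360/862.76 = 815.24 MPa
τ_max = K·τ₀ = 1.1699 × 815.24 = 953.73 MPa

954 MPa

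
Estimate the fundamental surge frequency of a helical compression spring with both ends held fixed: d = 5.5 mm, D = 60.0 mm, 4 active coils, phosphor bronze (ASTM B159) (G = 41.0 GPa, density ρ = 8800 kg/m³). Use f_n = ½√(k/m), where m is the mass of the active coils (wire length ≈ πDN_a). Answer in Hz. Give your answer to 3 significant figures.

92.8 Hz

k = Gd⁴/(8D³N_a) = (41.0×10³)(5.5⁴)/(8·60.0³·4) = 5.4279 N/mm = 5427.9 N/m
Wire length L = πDN_a = π·60.0·4 = 753.98 mm
m = ρ·(πd²/4)·L = 8800 × 23.758×10⁻⁶ m² × 0.75398 m = 0.15764 kg
f_n = ½√(k/m) = 0.5·√(5427.9/0.15764) = 0.5·√(34433) = 92.78 Hz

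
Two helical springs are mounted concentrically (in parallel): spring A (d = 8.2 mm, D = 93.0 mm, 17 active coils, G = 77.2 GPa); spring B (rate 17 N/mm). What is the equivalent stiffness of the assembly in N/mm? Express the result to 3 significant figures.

k_A = Gd⁴/(8D³N_a) = (77.2×10³)(8.2⁴)/(8·93.0³·17) = 3.1907 N/mm
Parallel: k_eq = 3.1907 + 17 = 20.191 N/mm

20.2 N/mm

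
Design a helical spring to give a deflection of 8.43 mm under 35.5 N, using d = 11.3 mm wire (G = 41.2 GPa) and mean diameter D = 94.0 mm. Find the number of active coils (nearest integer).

Required rate k = F/δ = 35.5/8.43 = 4.2112 N/mm
N_a = Gd⁴/(8D³k) = (41.2×10³ × 11.3⁴)/(8 × 94.0³ × 4.2112)
    = 6.71755e+08 / 2.79817e+07 = 24.01 → 24 coils

24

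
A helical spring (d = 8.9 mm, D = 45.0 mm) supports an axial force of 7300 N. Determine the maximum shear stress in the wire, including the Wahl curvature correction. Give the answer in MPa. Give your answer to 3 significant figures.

1550 MPa

Spring index C = D/d = 45.0/8.9 = 5.0562
K_W = (4C−1)/(4C−4) + 0.615/C = 19.225/16.225 + 0.1216 = 1.3065
τ₀ = 8FD/(πd³) = 8·7300·45.0/(π·8.9³) = 2.628e+06/2214.7 = 1186.6 MPa
τ_max = K·τ₀ = 1.3065 × 1186.6 = 1550.3 MPa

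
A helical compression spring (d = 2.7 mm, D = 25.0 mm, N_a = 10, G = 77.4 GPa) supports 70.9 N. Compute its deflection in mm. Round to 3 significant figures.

21.5 mm

k = Gd⁴/(8D³N_a) = (77.4×10³)(2.7⁴)/(8·25.0³·10) = 3.2907 N/mm
δ = F/k = 70.9 / 3.2907 = 21.546 mm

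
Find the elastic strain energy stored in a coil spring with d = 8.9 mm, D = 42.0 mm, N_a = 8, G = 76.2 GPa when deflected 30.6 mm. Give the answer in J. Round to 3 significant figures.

47.2 J

k = Gd⁴/(8D³N_a) = (76.2×10³)(8.9⁴)/(8·42.0³·8) = 100.83 N/mm
U = ½kδ² = 0.5 × 100.83 × 30.6² = 47206 N·mm = 47.206 J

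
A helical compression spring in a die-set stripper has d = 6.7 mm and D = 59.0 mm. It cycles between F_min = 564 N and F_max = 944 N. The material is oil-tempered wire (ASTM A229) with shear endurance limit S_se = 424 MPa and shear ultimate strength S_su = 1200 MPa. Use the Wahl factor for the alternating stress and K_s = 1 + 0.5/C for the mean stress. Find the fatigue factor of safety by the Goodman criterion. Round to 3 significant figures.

C = D/d = 59.0/6.7 = 8.8060; K_W = (4C−1)/(4C−4)+0.615/C = 1.1659; K_s = 1+0.5/C = 1.0568
F_a = (F_max−F_min)/2 = 190 N; F_m = (F_max+F_min)/2 = 754 N
τ_a = K_W·8F_aD/(πd³) = 1.1659 × 94.912 = 110.66 MPa
τ_m = K_s·8F_mD/(πd³) = 1.0568 × 376.65 = 398.04 MPa
Goodman: 1/n_f = τ_a/S_se + τ_m/S_su = 110.66/424 + 398.04/1200 = 0.26099 + 0.33170 = 0.59269
n_f = 1/0.59269 = 1.687

1.69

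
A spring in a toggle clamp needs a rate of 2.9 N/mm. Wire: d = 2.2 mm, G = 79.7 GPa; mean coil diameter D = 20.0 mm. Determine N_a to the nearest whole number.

N_a = Gd⁴/(8D³k) = (79.7×10³ × 2.2⁴)/(8 × 20.0³ × 2.9)
    = 1.86702e+06 / 185600 = 10.06 → 10 coils

10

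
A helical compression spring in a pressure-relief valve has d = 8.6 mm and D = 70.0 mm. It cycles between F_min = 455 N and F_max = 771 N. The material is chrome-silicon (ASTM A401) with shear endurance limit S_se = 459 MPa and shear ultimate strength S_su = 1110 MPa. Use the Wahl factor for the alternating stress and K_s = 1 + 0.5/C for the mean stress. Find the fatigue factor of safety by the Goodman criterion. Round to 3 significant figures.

C = D/d = 70.0/8.6 = 8.1395; K_W = (4C−1)/(4C−4)+0.615/C = 1.1806; K_s = 1+0.5/C = 1.0614
F_a = (F_max−F_min)/2 = 158 N; F_m = (F_max+F_min)/2 = 613 N
τ_a = K_W·8F_aD/(πd³) = 1.1806 × 44.279 = 52.276 MPa
τ_m = K_s·8F_mD/(πd³) = 1.0614 × 171.79 = 182.35 MPa
Goodman: 1/n_f = τ_a/S_se + τ_m/S_su = 52.276/459 + 182.35/1110 = 0.11389 + 0.16427 = 0.27817
n_f = 1/0.27817 = 3.595

3.59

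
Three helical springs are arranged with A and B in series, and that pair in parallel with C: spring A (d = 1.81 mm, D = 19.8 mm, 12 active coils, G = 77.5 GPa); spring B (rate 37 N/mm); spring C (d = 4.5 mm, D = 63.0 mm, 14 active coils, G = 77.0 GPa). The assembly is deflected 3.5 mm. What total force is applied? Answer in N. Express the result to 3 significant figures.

k_A = Gd⁴/(8D³N_a) = (77.5×10³)(1.81⁴)/(8·19.8³·12) = 1.1162 N/mm
k_C = Gd⁴/(8D³N_a) = (77.0×10³)(4.5⁴)/(8·63.0³·14) = 1.1275 N/mm
Springs A,B series: k_AB = 1/(1/1.1162+1/37) = 1.0835 N/mm; parallel with C: k_eq = 1.0835+1.1275 = 2.211 N/mm
F = k_eq·δ = 2.211·3.5 = 7.7385 N

7.74 N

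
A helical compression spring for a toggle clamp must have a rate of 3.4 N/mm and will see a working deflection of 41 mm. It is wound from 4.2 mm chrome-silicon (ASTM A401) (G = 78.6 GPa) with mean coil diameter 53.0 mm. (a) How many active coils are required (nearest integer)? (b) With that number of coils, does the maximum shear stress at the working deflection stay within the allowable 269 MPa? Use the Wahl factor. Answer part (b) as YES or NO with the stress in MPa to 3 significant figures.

(a) 6 coils; (b) NO, τ_max = 285 MPa

N_a = Gd⁴/(8D³k) = (78.6×10³)(4.2⁴)/(8·53.0³·3.4) = 6.04 → N_a = 6
Actual rate k = Gd⁴/(8D³·6) = 3.4226 N/mm
Working load F = kδ = 3.4226·41 = 140.32 N
C = 53.0/4.2 = 12.6190; K_W = (4C−1)/(4C−4)+0.615/C = 1.1133
τ_max = K_W·8FD/(πd³) = 1.1133·255.62 = 284.58 MPa
τ_max > 269 MPa → exceeds allowable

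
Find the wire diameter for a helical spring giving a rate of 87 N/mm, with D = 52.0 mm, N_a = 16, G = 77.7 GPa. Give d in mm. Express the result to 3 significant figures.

d = (8D³N_a·k / G)^(1/4) = (8·52.0³·16·87 / (77.7×10³))^0.25
  = (20152)^0.25 = 11.9146 mm

11.9 mm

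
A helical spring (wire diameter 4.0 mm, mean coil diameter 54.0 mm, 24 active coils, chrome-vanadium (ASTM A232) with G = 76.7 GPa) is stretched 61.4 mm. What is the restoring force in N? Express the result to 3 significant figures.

39.9 N

k = Gd⁴/(8D³N_a) = (76.7×10³)(4.0⁴)/(8·54.0³·24) = 0.64946 N/mm
F = k·δ = 0.64946 × 61.4 = 39.877 N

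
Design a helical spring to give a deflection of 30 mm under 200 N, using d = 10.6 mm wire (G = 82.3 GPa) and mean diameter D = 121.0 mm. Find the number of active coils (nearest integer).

Required rate k = F/δ = 200/30 = 6.6667 N/mm
N_a = Gd⁴/(8D³k) = (82.3×10³ × 10.6⁴)/(8 × 121.0³ × 6.6667)
    = 1.03902e+09 / 9.44833e+07 = 11 → 11 coils

11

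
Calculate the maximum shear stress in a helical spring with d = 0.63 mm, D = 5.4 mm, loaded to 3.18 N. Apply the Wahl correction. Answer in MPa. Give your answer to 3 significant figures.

205 MPa

Spring index C = D/d = 5.4/0.63 = 8.5714
K_W = (4C−1)/(4C−4) + 0.615/C = 33.286/30.286 + 0.0717 = 1.1708
τ₀ = 8FD/(πd³) = 8·3.18·5.4/(π·0.63³) = 137.376/0.78555 = 174.88 MPa
τ_max = K·τ₀ = 1.1708 × 174.88 = 204.75 MPa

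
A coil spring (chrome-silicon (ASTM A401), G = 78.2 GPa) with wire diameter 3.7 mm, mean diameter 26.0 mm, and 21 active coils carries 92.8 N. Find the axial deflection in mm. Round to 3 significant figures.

18.7 mm

k = Gd⁴/(8D³N_a) = (78.2×10³)(3.7⁴)/(8·26.0³·21) = 4.9635 N/mm
δ = F/k = 92.8 / 4.9635 = 18.697 mm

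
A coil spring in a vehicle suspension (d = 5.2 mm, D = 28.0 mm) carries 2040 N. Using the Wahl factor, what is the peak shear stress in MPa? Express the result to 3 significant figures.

Spring index C = D/d = 28.0/5.2 = 5.3846
K_W = (4C−1)/(4C−4) + 0.615/C = 20.538/17.538 + 0.1142 = 1.2853
τ₀ = 8FD/(πd³) = 8·2040·28.0/(π·5.2³) = 456960/441.73 = 1034.5 MPa
τ_max = K·τ₀ = 1.2853 × 1034.5 = 1329.6 MPa

1330 MPa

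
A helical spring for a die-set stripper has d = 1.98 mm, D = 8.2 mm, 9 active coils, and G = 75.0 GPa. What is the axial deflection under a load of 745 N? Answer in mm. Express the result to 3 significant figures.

25.7 mm

k = Gd⁴/(8D³N_a) = (75.0×10³)(1.98⁴)/(8·8.2³·9) = 29.037 N/mm
δ = F/k = 745 / 29.037 = 25.657 mm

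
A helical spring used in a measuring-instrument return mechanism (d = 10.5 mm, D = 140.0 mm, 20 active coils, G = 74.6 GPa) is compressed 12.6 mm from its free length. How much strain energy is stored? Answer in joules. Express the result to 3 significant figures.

0.164 J

k = Gd⁴/(8D³N_a) = (74.6×10³)(10.5⁴)/(8·140.0³·20) = 2.0653 N/mm
U = ½kδ² = 0.5 × 2.0653 × 12.6² = 163.95 N·mm = 0.16395 J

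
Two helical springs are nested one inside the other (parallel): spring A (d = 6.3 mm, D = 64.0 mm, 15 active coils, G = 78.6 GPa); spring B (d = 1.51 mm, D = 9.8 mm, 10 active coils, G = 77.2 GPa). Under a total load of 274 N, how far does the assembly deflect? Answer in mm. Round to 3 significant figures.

k_A = Gd⁴/(8D³N_a) = (78.6×10³)(6.3⁴)/(8·64.0³·15) = 3.9361 N/mm
k_B = Gd⁴/(8D³N_a) = (77.2×10³)(1.51⁴)/(8·9.8³·10) = 5.3304 N/mm
Parallel: k_eq = 3.9361 + 5.3304 = 9.2664 N/mm
δ = F/k_eq = 274/9.2664 = 29.569 mm

29.6 mm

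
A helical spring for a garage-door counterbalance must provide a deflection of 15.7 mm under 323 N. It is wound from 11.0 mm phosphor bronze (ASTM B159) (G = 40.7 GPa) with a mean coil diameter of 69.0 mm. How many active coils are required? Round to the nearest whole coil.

11

Required rate k = F/δ = 323/15.7 = 20.573 N/mm
N_a = Gd⁴/(8D³k) = (40.7×10³ × 11.0⁴)/(8 × 69.0³ × 20.573)
    = 5.95889e+08 / 5.4068e+07 = 11.02 → 11 coils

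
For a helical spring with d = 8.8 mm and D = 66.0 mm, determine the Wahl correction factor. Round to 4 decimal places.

1.1974

C = D/d = 66.0/8.8 = 7.5000
K_W = (4C−1)/(4C−4) + 0.615/C = 29.000/26.000 + 0.0820 = 1.1974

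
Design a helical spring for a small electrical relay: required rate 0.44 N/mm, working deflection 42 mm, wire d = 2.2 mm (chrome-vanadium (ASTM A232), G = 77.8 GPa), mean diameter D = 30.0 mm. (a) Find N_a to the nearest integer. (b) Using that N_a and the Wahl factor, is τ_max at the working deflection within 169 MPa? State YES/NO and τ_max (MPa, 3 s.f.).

(a) 19 coils; (b) YES, τ_max = 148 MPa

N_a = Gd⁴/(8D³k) = (77.8×10³)(2.2⁴)/(8·30.0³·0.44) = 19.18 → N_a = 19
Actual rate k = Gd⁴/(8D³·19) = 0.44408 N/mm
Working load F = kδ = 0.44408·42 = 18.651 N
C = 30.0/2.2 = 13.6364; K_W = (4C−1)/(4C−4)+0.615/C = 1.1045
τ_max = K_W·8FD/(πd³) = 1.1045·133.82 = 147.79 MPa
τ_max ≤ 169 MPa → acceptable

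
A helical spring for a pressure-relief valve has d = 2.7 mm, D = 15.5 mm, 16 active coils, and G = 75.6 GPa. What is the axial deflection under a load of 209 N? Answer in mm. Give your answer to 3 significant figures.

k = Gd⁴/(8D³N_a) = (75.6×10³)(2.7⁴)/(8·15.5³·16) = 8.4289 N/mm
δ = F/k = 209 / 8.4289 = 24.796 mm

24.8 mm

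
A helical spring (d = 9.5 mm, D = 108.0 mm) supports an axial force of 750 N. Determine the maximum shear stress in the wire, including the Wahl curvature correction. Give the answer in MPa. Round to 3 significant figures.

Spring index C = D/d = 108.0/9.5 = 11.3684
K_W = (4C−1)/(4C−4) + 0.615/C = 44.474/41.474 + 0.0541 = 1.1264
τ₀ = 8FD/(πd³) = 8·750·108.0/(π·9.5³) = 648000/2693.5 = 240.58 MPa
τ_max = K·τ₀ = 1.1264 × 240.58 = 270.99 MPa

271 MPa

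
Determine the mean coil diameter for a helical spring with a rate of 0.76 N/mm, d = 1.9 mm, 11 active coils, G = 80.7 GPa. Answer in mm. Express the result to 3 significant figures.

D = (Gd⁴/(8N_a·k))^(1/3) = (80.7×10³·1.9⁴/(8·11·0.76))^(1/3)
  = (15725)^(1/3) = 25.0532 mm

25.1 mm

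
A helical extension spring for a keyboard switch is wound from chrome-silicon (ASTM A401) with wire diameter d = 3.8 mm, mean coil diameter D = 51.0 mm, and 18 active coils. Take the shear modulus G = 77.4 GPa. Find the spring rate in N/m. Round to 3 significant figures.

k = Gd⁴/(8D³N_a) = (77.4×10³ × 3.8⁴) / (8 × 51.0³ × 18)
  = 1.6139e+07 / 1.91017e+07 = 0.84489 N/mm = 844.89 N/m

845 N/m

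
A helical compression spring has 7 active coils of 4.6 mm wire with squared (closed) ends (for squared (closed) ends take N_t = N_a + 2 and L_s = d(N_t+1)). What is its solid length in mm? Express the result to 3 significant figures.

46.0 mm

squared (closed) ends: N_t = N_a + 2 = 7 + 2 = 9
L_s = d·(N_t+1) = 4.6 × 10 = 46 mm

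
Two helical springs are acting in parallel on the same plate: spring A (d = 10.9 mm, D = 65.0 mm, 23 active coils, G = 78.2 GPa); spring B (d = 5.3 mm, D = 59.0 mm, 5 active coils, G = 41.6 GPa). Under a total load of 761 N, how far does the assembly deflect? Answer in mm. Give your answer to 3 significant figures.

k_A = Gd⁴/(8D³N_a) = (78.2×10³)(10.9⁴)/(8·65.0³·23) = 21.845 N/mm
k_B = Gd⁴/(8D³N_a) = (41.6×10³)(5.3⁴)/(8·59.0³·5) = 3.9956 N/mm
Parallel: k_eq = 21.845 + 3.9956 = 25.841 N/mm
δ = F/k_eq = 761/25.841 = 29.45 mm

29.4 mm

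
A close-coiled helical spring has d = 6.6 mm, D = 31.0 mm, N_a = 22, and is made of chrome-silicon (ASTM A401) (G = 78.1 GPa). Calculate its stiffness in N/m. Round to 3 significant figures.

k = Gd⁴/(8D³N_a) = (78.1×10³ × 6.6⁴) / (8 × 31.0³ × 22)
  = 1.48193e+08 / 5.24322e+06 = 28.264 N/mm = 28264 N/m

28300 N/m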